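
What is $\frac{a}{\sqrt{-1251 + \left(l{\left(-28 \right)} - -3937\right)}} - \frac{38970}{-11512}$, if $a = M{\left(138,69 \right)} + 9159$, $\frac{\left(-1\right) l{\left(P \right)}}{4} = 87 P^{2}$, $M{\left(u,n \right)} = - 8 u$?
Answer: $\frac{19485}{5756} - \frac{8055 i \sqrt{270146}}{270146} \approx 3.3852 - 15.498 i$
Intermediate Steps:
$l{\left(P \right)} = - 348 P^{2}$ ($l{\left(P \right)} = - 4 \cdot 87 P^{2} = - 348 P^{2}$)
$a = 8055$ ($a = \left(-8\right) 138 + 9159 = -1104 + 9159 = 8055$)
$\frac{a}{\sqrt{-1251 + \left(l{\left(-28 \right)} - -3937\right)}} - \frac{38970}{-11512} = \frac{8055}{\sqrt{-1251 - \left(-3937 + 348 \left(-28\right)^{2}\right)}} - \frac{38970}{-11512} = \frac{8055}{\sqrt{-1251 + \left(\left(-348\right) 784 + 3937\right)}} - - \frac{19485}{5756} = \frac{8055}{\sqrt{-1251 + \left(-272832 + 3937\right)}} + \frac{19485}{5756} = \frac{8055}{\sqrt{-1251 - 268895}} + \frac{19485}{5756} = \frac{8055}{\sqrt{-270146}} + \frac{19485}{5756} = \frac{8055}{i \sqrt{270146}} + \frac{19485}{5756} = 8055 \left(- \frac{i \sqrt{270146}}{270146}\right) + \frac{19485}{5756} = - \frac{8055 i \sqrt{270146}}{270146} + \frac{19485}{5756} = \frac{19485}{5756} - \frac{8055 i \sqrt{270146}}{270146}$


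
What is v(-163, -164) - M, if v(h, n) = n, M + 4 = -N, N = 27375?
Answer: 27215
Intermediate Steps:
M = -27379 (M = -4 - 1*27375 = -4 - 27375 = -27379)
v(-163, -164) - M = -164 - 1*(-27379) = -164 + 27379 = 27215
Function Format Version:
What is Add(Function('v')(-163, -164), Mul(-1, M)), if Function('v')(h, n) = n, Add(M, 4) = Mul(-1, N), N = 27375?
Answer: 27215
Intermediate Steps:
M = -27379 (M = Add(-4, Mul(-1, 27375)) = Add(-4, -27375) = -27379)
Add(Function('v')(-163, -164), Mul(-1, M)) = Add(-164, Mul(-1, -27379)) = Add(-164, 27379) = 27215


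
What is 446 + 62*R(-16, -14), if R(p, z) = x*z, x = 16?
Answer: -13442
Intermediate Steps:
R(p, z) = 16*z
446 + 62*R(-16, -14) = 446 + 62*(16*(-14)) = 446 + 62*(-224) = 446 - 13888 = -13442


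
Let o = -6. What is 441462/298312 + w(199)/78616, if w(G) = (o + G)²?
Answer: 818175005/418787432 ≈ 1.9537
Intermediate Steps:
w(G) = (-6 + G)²
441462/298312 + w(199)/78616 = 441462/298312 + (-6 + 199)²/78616 = 441462*(1/298312) + 193²*(1/78616) = 31533/21308 + 37249*(1/78616) = 31533/21308 + 37249/78616 = 818175005/418787432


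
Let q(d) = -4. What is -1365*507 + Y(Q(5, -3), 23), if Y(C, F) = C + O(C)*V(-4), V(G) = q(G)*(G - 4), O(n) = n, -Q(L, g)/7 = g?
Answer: -691362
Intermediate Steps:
Q(L, g) = -7*g
V(G) = 16 - 4*G (V(G) = -4*(G - 4) = -4*(-4 + G) = 16 - 4*G)
Y(C, F) = 33*C (Y(C, F) = C + C*(16 - 4*(-4)) = C + C*(16 + 16) = C + C*32 = C + 32*C = 33*C)
-1365*507 + Y(Q(5, -3), 23) = -1365*507 + 33*(-7*(-3)) = -692055 + 33*21 = -692055 + 693 = -691362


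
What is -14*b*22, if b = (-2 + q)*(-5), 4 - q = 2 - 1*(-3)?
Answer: -4620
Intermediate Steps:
q = -1 (q = 4 - (2 - 1*(-3)) = 4 - (2 + 3) = 4 - 1*5 = 4 - 5 = -1)
b = 15 (b = (-2 - 1)*(-5) = -3*(-5) = 15)
-14*b*22 = -14*15*22 = -210*22 = -4620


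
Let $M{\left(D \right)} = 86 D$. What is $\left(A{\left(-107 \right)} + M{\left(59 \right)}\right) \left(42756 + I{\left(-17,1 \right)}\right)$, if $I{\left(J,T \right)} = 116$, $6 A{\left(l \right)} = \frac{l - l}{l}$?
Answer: $217532528$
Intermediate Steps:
$A{\left(l \right)} = 0$ ($A{\left(l \right)} = \frac{\left(l - l\right) \frac{1}{l}}{6} = \frac{0 \frac{1}{l}}{6} = \frac{1}{6} \cdot 0 = 0$)
$\left(A{\left(-107 \right)} + M{\left(59 \right)}\right) \left(42756 + I{\left(-17,1 \right)}\right) = \left(0 + 86 \cdot 59\right) \left(42756 + 116\right) = \left(0 + 5074\right) 42872 = 5074 \cdot 42872 = 217532528$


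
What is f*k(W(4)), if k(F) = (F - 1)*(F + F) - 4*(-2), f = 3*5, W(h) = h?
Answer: 480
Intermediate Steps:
f = 15
k(F) = 8 + 2*F*(-1 + F) (k(F) = (-1 + F)*(2*F) + 8 = 2*F*(-1 + F) + 8 = 8 + 2*F*(-1 + F))
f*k(W(4)) = 15*(8 - 2*4 + 2*4²) = 15*(8 - 8 + 2*16) = 15*(8 - 8 + 32) = 15*32 = 480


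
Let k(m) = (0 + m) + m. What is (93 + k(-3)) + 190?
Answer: 277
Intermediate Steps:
k(m) = 2*m (k(m) = m + m = 2*m)
(93 + k(-3)) + 190 = (93 + 2*(-3)) + 190 = (93 - 6) + 190 = 87 + 190 = 277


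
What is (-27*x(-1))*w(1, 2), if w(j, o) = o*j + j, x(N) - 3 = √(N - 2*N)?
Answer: -324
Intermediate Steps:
x(N) = 3 + √(-N) (x(N) = 3 + √(N - 2*N) = 3 + √(-N))
w(j, o) = j + j*o (w(j, o) = j*o + j = j + j*o)
(-27*x(-1))*w(1, 2) = (-27*(3 + √(-1*(-1))))*(1*(1 + 2)) = (-27*(3 + √1))*(1*3) = -27*(3 + 1)*3 = -27*4*3 = -108*3 = -324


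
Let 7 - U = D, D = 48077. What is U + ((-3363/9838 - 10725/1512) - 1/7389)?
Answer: -32618993246635/678467832 ≈ -48077.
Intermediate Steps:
U = -48070 (U = 7 - 1*48077 = 7 - 48077 = -48070)
U + ((-3363/9838 - 10725/1512) - 1/7389) = -48070 + ((-3363/9838 - 10725/1512) - 1/7389) = -48070 + ((-3363*1/9838 - 10725*1/1512) - 1*1/7389) = -48070 + ((-3363/9838 - 3575/504) - 1/7389) = -48070 + (-18432901/2479176 - 1/7389) = -48070 - 5044562395/678467832 = -32618993246635/678467832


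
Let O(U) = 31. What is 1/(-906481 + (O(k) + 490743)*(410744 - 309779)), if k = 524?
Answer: 1/49550090429 ≈ 2.0182e-11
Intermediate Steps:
1/(-906481 + (O(k) + 490743)*(410744 - 309779)) = 1/(-906481 + (31 + 490743)*(410744 - 309779)) = 1/(-906481 + 490774*100965) = 1/(-906481 + 49550996910) = 1/49550090429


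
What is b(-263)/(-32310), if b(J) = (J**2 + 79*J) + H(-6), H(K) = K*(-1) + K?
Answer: -24196/16155 ≈ -1.4977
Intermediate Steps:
H(K) = 0 (H(K) = -K + K = 0)
b(J) = J**2 + 79*J (b(J) = (J**2 + 79*J) + 0 = J**2 + 79*J)
b(-263)/(-32310) = -263*(79 - 263)/(-32310) = -263*(-184)*(-1/32310) = 48392*(-1/32310) = -24196/16155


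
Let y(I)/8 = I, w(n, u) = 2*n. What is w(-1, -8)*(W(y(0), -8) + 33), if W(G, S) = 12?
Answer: -90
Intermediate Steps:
y(I) = 8*I
w(-1, -8)*(W(y(0), -8) + 33) = (2*(-1))*(12 + 33) = -2*45 = -90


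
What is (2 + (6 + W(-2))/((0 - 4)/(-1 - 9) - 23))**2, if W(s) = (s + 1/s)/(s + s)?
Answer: 2380849/817216 ≈ 2.9134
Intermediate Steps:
W(s) = (s + 1/s)/(2*s) (W(s) = (s + 1/s)/((2*s)) = (s + 1/s)*(1/(2*s)) = (s + 1/s)/(2*s))
(2 + (6 + W(-2))/((0 - 4)/(-1 - 9) - 23))**2 = (2 + (6 + (1/2)*(1 + (-2)**2)/(-2)**2)/((0 - 4)/(-1 - 9) - 23))**2 = (2 + (6 + (1/2)*(1/4)*(1 + 4))/(-4/(-10) - 23))**2 = (2 + (6 + (1/2)*(1/4)*5)/(-4*(-1/10) - 23))**2 = (2 + (6 + 5/8)/(2/5 - 23))**2 = (2 + 53/(8*(-113/5)))**2 = (2 + (53/8)*(-5/113))**2 = (2 - 265/904)**2 = (1543/904)**2 = 2380849/817216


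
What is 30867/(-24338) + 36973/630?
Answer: 220100666/3833235 ≈ 57.419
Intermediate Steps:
30867/(-24338) + 36973/630 = 30867*(-1/24338) + 36973*(1/630) = -30867/24338 + 36973/630 = 220100666/3833235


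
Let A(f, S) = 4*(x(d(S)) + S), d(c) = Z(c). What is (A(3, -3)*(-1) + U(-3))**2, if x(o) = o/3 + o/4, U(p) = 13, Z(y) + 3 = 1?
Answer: 7921/9 ≈ 880.11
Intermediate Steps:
Z(y) = -2 (Z(y) = -3 + 1 = -2)
d(c) = -2
x(o) = 7*o/12 (x(o) = o*(1/3) + o*(1/4) = o/3 + o/4 = 7*o/12)
A(f, S) = -14/3 + 4*S (A(f, S) = 4*((7/12)*(-2) + S) = 4*(-7/6 + S) = -14/3 + 4*S)
(A(3, -3)*(-1) + U(-3))**2 = ((-14/3 + 4*(-3))*(-1) + 13)**2 = ((-14/3 - 12)*(-1) + 13)**2 = (-50/3*(-1) + 13)**2 = (50/3 + 13)**2 = (89/3)**2 = 7921/9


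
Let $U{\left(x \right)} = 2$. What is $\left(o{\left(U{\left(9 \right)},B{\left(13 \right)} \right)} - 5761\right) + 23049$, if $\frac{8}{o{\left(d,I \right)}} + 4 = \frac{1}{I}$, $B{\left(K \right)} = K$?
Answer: $\frac{881584}{51} \approx 17286.0$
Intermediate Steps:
$o{\left(d,I \right)} = \frac{8}{-4 + \frac{1}{I}}$
$\left(o{\left(U{\left(9 \right)},B{\left(13 \right)} \right)} - 5761\right) + 23049 = \left(\left(-8\right) 13 \frac{1}{-1 + 4 \cdot 13} - 5761\right) + 23049 = \left(\left(-8\right) 13 \frac{1}{-1 + 52} - 5761\right) + 23049 = \left(\left(-8\right) 13 \cdot \frac{1}{51} - 5761\right) + 23049 = \left(- \frac{104}{51} - 5761\right) + 23049 = - \frac{293915}{51} + 23049 = \frac{881584}{51}$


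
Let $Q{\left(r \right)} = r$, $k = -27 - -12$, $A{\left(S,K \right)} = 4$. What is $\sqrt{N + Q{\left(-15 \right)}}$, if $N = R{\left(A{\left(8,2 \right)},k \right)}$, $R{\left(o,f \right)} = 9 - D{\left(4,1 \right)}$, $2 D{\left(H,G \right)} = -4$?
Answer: $2 i \approx 2.0 i$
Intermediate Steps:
$D{\left(H,G \right)} = -2$ ($D{\left(H,G \right)} = \frac{1}{2} \left(-4\right) = -2$)
$k = -15$ ($k = -27 + 12 = -15$)
$R{\left(o,f \right)} = 11$ ($R{\left(o,f \right)} = 9 - -2 = 9 + 2 = 11$)
$N = 11$
$\sqrt{N + Q{\left(-15 \right)}} = \sqrt{11 - 15} = \sqrt{-4} = 2 i$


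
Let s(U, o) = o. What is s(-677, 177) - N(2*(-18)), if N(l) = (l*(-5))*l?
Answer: 6657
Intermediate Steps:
N(l) = -5*l**2 (N(l) = (-5*l)*l = -5*l**2)
s(-677, 177) - N(2*(-18)) = 177 - (-5)*(2*(-18))**2 = 177 - (-5)*(-36)**2 = 177 - (-5)*1296 = 177 - 1*(-6480) = 177 + 6480 = 6657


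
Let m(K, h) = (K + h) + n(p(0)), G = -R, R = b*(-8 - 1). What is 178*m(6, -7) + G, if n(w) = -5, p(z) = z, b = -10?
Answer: -1158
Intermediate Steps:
R = 90 (R = -10*(-8 - 1) = -10*(-9) = 90)
G = -90 (G = -1*90 = -90)
m(K, h) = -5 + K + h (m(K, h) = (K + h) - 5 = -5 + K + h)
178*m(6, -7) + G = 178*(-5 + 6 - 7) - 90 = 178*(-6) - 90 = -1068 - 90 = -1158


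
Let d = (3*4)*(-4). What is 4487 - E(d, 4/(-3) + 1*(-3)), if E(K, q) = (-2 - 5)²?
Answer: 4438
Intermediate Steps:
d = -48 (d = 12*(-4) = -48)
E(K, q) = 49 (E(K, q) = (-7)² = 49)
4487 - E(d, 4/(-3) + 1*(-3)) = 4487 - 1*49 = 4487 - 49 = 4438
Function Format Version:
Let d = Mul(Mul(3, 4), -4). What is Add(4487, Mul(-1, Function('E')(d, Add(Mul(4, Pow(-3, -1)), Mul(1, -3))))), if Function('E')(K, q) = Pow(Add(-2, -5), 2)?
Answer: 4438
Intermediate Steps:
d = -48 (d = Mul(12, -4) = -48)
Function('E')(K, q) = 49 (Function('E')(K, q) = Pow(-7, 2) = 49)
Add(4487, Mul(-1, Function('E')(d, Add(Mul(4, Pow(-3, -1)), Mul(1, -3))))) = Add(4487, Mul(-1, 49)) = Add(4487, -49) = 4438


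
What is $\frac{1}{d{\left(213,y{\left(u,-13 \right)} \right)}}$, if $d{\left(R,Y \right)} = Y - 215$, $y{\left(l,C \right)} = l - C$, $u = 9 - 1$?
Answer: $- \frac{1}{194} \approx -0.0051546$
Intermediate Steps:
$u = 8$ ($u = 9 - 1 = 8$)
$d{\left(R,Y \right)} = -215 + Y$
$\frac{1}{d{\left(213,y{\left(u,-13 \right)} \right)}} = \frac{1}{-215 + \left(8 - -13\right)} = \frac{1}{-215 + \left(8 + 13\right)} = \frac{1}{-215 + 21} = \frac{1}{-194} = - \frac{1}{194}$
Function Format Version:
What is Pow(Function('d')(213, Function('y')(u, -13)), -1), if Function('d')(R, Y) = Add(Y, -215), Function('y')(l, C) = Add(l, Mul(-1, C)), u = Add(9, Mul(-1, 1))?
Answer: Rational(-1, 194) ≈ -0.0051546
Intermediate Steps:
u = 8 (u = Add(9, -1) = 8)
Function('d')(R, Y) = Add(-215, Y)
Pow(Function('d')(213, Function('y')(u, -13)), -1) = Pow(Add(-215, Add(8, Mul(-1, -13))), -1) = Pow(Add(-215, Add(8, 13)), -1) = Pow(Add(-215, 21), -1) = Pow(-194, -1) = Rational(-1, 194)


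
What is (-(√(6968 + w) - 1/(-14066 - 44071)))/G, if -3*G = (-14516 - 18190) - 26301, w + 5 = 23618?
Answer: -1/1143496653 - √30581/19669 ≈ -0.0088909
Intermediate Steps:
w = 23613 (w = -5 + 23618 = 23613)
G = 19669 (G = -((-14516 - 18190) - 26301)/3 = -(-32706 - 26301)/3 = -⅓*(-59007) = 19669)
(-(√(6968 + w) - 1/(-14066 - 44071)))/G = -(√(6968 + 23613) - 1/(-14066 - 44071))/19669 = -(√30581 - 1/(-58137))*(1/19669) = -(√30581 - 1*(-1/58137))*(1/19669) = -(√30581 + 1/58137)*(1/19669) = -(1/58137 + √30581)*(1/19669) = (-1/58137 - √30581)*(1/19669) = -1/1143496653 - √30581/19669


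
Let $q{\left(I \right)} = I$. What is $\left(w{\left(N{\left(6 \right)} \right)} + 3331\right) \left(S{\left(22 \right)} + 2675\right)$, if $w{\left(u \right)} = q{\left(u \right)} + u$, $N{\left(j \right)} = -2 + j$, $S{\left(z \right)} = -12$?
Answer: $8891757$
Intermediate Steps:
$w{\left(u \right)} = 2 u$ ($w{\left(u \right)} = u + u = 2 u$)
$\left(w{\left(N{\left(6 \right)} \right)} + 3331\right) \left(S{\left(22 \right)} + 2675\right) = \left(2 \left(-2 + 6\right) + 3331\right) \left(-12 + 2675\right) = \left(2 \cdot 4 + 3331\right) 2663 = \left(8 + 3331\right) 2663 = 3339 \cdot 2663 = 8891757$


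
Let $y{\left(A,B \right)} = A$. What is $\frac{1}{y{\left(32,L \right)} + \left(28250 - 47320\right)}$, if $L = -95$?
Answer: $- \frac{1}{19038} \approx -5.2527 \cdot 10^{-5}$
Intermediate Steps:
$\frac{1}{y{\left(32,L \right)} + \left(28250 - 47320\right)} = \frac{1}{32 + \left(28250 - 47320\right)} = \frac{1}{32 - 19070} = \frac{1}{-19038} = - \frac{1}{19038}$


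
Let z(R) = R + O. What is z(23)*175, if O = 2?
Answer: 4375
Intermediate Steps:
z(R) = 2 + R (z(R) = R + 2 = 2 + R)
z(23)*175 = (2 + 23)*175 = 25*175 = 4375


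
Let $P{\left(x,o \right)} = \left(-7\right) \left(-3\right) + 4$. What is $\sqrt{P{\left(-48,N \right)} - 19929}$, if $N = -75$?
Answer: $8 i \sqrt{311} \approx 141.08 i$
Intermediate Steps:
$P{\left(x,o \right)} = 25$ ($P{\left(x,o \right)} = 21 + 4 = 25$)
$\sqrt{P{\left(-48,N \right)} - 19929} = \sqrt{25 - 19929} = \sqrt{-19904} = 8 i \sqrt{311}$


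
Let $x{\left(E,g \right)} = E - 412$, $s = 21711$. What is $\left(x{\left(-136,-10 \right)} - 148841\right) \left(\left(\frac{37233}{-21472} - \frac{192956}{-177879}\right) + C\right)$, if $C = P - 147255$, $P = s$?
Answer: $\frac{1174313816435036503}{62613408} \approx 1.8755 \cdot 10^{10}$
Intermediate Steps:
$P = 21711$
$x{\left(E,g \right)} = -412 + E$
$C = -125544$ ($C = 21711 - 147255 = -125544$)
$\left(x{\left(-136,-10 \right)} - 148841\right) \left(\left(\frac{37233}{-21472} - \frac{192956}{-177879}\right) + C\right) = \left(\left(-412 - 136\right) - 148841\right) \left(\left(\frac{37233}{-21472} - \frac{192956}{-177879}\right) - 125544\right) = \left(-548 - 148841\right) \left(\left(37233 \left(- \frac{1}{21472}\right) - - \frac{192956}{177879}\right) - 125544\right) = - 149389 \left(\left(- \frac{37233}{21472} + \frac{192956}{177879}\right) - 125544\right) = - 149389 \left(- \frac{2479817575}{3819417888} - 125544\right) = \left(-149389\right) \left(- \frac{479507479148647}{3819417888}\right) = \frac{1174313816435036503}{62613408}$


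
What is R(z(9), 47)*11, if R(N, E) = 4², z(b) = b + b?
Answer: 176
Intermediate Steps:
z(b) = 2*b
R(N, E) = 16
R(z(9), 47)*11 = 16*11 = 176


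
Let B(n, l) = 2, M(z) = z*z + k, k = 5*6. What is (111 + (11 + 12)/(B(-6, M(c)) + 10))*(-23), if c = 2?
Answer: -31165/12 ≈ -2597.1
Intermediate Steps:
k = 30
M(z) = 30 + z**2 (M(z) = z*z + 30 = z**2 + 30 = 30 + z**2)
(111 + (11 + 12)/(B(-6, M(c)) + 10))*(-23) = (111 + (11 + 12)/(2 + 10))*(-23) = (111 + 23/12)*(-23) = (1355/12)*(-23) = -31165/12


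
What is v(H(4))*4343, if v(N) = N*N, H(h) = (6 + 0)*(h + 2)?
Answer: 5628528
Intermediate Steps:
H(h) = 12 + 6*h (H(h) = 6*(2 + h) = 12 + 6*h)
v(N) = N²
v(H(4))*4343 = (12 + 6*4)²*4343 = (12 + 24)²*4343 = 36²*4343 = 1296*4343 = 5628528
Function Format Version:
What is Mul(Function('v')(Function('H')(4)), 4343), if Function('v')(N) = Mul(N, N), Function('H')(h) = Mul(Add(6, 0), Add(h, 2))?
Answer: 5628528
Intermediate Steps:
Function('H')(h) = Add(12, Mul(6, h)) (Function('H')(h) = Mul(6, Add(2, h)) = Add(12, Mul(6, h)))
Function('v')(N) = Pow(N, 2)
Mul(Function('v')(Function('H')(4)), 4343) = Mul(Pow(Add(12, Mul(6, 4)), 2), 4343) = Mul(Pow(Add(12, 24), 2), 4343) = Mul(Pow(36, 2), 4343) = Mul(1296, 4343) = 5628528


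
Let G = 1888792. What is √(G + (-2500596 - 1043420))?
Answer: 2*I*√413806 ≈ 1286.6*I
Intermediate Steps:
√(G + (-2500596 - 1043420)) = √(1888792 + (-2500596 - 1043420)) = √(1888792 - 3544016) = √(-1655224) = 2*I*√413806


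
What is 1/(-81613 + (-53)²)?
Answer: -1/78804 ≈ -1.2690e-5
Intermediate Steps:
1/(-81613 + (-53)²) = 1/(-81613 + 2809) = 1/(-78804) = -1/78804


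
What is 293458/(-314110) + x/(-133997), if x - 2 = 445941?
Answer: -89698823678/21044898835 ≈ -4.2623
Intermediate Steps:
x = 445943 (x = 2 + 445941 = 445943)
293458/(-314110) + x/(-133997) = 293458/(-314110) + 445943/(-133997) = 293458*(-1/314110) + 445943*(-1/133997) = -146729/157055 - 445943/133997 = -89698823678/21044898835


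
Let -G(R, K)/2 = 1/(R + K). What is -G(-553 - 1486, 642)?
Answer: -2/1397 ≈ -0.0014316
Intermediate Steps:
G(R, K) = -2/(K + R) (G(R, K) = -2/(R + K) = -2/(K + R))
-G(-553 - 1486, 642) = -(-2)/(642 + (-553 - 1486)) = -(-2)/(642 - 2039) = -(-2)/(-1397) = -(-2)*(-1)/1397 = -1*2/1397 = -2/1397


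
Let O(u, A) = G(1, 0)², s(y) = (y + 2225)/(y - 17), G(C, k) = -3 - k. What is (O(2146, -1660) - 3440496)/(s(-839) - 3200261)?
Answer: 1472528436/1369712401 ≈ 1.0751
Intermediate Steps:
s(y) = (2225 + y)/(-17 + y)
O(u, A) = 9 (O(u, A) = (-3 - 1*0)² = (-3 + 0)² = (-3)² = 9)
(O(2146, -1660) - 3440496)/(s(-839) - 3200261) = (9 - 3440496)/((2225 - 839)/(-17 - 839) - 3200261) = -3440487/(1386/(-856) - 3200261) = -3440487/(-1/856*1386 - 3200261) = -3440487/(-693/428 - 3200261) = -3440487/(-1369712401/428) = -3440487*(-428/1369712401) = 1472528436/1369712401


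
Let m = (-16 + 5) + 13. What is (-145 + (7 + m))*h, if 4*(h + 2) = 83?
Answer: -2550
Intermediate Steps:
h = 75/4 (h = -2 + (¼)*83 = -2 + 83/4 = 75/4 ≈ 18.750)
m = 2 (m = -11 + 13 = 2)
(-145 + (7 + m))*h = (-145 + (7 + 2))*(75/4) = (-145 + 9)*(75/4) = -136*75/4 = -2550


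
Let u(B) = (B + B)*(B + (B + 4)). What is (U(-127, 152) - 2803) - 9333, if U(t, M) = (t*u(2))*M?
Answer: -629864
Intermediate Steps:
u(B) = 2*B*(4 + 2*B) (u(B) = (2*B)*(B + (4 + B)) = (2*B)*(4 + 2*B) = 2*B*(4 + 2*B))
U(t, M) = 32*M*t (U(t, M) = (t*(4*2*(2 + 2)))*M = (t*(4*2*4))*M = (t*32)*M = (32*t)*M = 32*M*t)
(U(-127, 152) - 2803) - 9333 = (32*152*(-127) - 2803) - 9333 = (-617728 - 2803) - 9333 = -620531 - 9333 = -629864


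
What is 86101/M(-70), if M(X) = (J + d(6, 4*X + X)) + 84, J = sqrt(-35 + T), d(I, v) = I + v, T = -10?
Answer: -4477252/13529 - 258303*I*sqrt(5)/67645 ≈ -330.94 - 8.5384*I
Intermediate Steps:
J = 3*I*sqrt(5) (J = sqrt(-35 - 10) = sqrt(-45) = 3*I*sqrt(5) ≈ 6.7082*I)
M(X) = 90 + 5*X + 3*I*sqrt(5) (M(X) = (3*I*sqrt(5) + (6 + (4*X + X))) + 84 = (3*I*sqrt(5) + (6 + 5*X)) + 84 = (6 + 5*X + 3*I*sqrt(5)) + 84 = 90 + 5*X + 3*I*sqrt(5))
86101/M(-70) = 86101/(90 + 5*(-70) + 3*I*sqrt(5)) = 86101/(90 - 350 + 3*I*sqrt(5)) = 86101/(-260 + 3*I*sqrt(5))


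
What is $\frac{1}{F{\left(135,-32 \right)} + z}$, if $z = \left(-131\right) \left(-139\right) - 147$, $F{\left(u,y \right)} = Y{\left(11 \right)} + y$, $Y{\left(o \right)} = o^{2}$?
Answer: $\frac{1}{18151} \approx 5.5093 \cdot 10^{-5}$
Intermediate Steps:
$F{\left(u,y \right)} = 121 + y$ ($F{\left(u,y \right)} = 11^{2} + y = 121 + y$)
$z = 18062$ ($z = 18209 - 147 = 18062$)
$\frac{1}{F{\left(135,-32 \right)} + z} = \frac{1}{\left(121 - 32\right) + 18062} = \frac{1}{89 + 18062} = \frac{1}{18151}$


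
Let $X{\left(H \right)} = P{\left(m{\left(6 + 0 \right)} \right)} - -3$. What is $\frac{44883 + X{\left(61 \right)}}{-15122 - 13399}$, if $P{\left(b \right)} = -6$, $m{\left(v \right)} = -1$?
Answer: $- \frac{14960}{9507} \approx -1.5736$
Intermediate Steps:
$X{\left(H \right)} = -3$ ($X{\left(H \right)} = -6 - -3 = -6 + 3 = -3$)
$\frac{44883 + X{\left(61 \right)}}{-15122 - 13399} = \frac{44883 - 3}{-15122 - 13399} = \frac{44880}{-28521} = 44880 \left(- \frac{1}{28521}\right) = - \frac{14960}{9507}$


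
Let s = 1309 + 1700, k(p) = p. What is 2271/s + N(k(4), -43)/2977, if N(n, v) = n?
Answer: 2257601/2985931 ≈ 0.75608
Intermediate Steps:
s = 3009
2271/s + N(k(4), -43)/2977 = 2271/3009 + 4/2977 = 2271*(1/3009) + 4*(1/2977) = 757/1003 + 4/2977 = 2257601/2985931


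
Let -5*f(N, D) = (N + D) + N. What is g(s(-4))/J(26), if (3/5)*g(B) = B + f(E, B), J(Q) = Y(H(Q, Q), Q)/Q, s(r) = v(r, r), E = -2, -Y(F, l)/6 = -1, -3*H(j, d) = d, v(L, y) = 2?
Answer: 52/3 ≈ 17.333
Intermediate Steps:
H(j, d) = -d/3
Y(F, l) = 6 (Y(F, l) = -6*(-1) = 6)
s(r) = 2
J(Q) = 6/Q
f(N, D) = -2*N/5 - D/5 (f(N, D) = -((N + D) + N)/5 = -((D + N) + N)/5 = -(D + 2*N)/5 = -2*N/5 - D/5)
g(B) = 4/3 + 4*B/3 (g(B) = 5*(B + (-2/5*(-2) - B/5))/3 = 5*(B + (4/5 - B/5))/3 = 5*(4/5 + 4*B/5)/3 = 4/3 + 4*B/3)
g(s(-4))/J(26) = (4/3 + (4/3)*2)/((6/26)) = (4/3 + 8/3)/((6*(1/26))) = 4/(3/13) = 4*(13/3) = 52/3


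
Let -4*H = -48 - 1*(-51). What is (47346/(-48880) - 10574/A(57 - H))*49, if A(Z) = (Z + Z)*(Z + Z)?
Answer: -176686861/2047320 ≈ -86.302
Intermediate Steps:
H = -3/4 (H = -(-48 - 1*(-51))/4 = -(-48 + 51)/4 = -1/4*3 = -3/4 ≈ -0.75000)
A(Z) = 4*Z**2 (A(Z) = (2*Z)*(2*Z) = 4*Z**2)
(47346/(-48880) - 10574/A(57 - H))*49 = (47346/(-48880) - 10574*1/(4*(57 - 1*(-3/4))**2))*49 = (47346*(-1/48880) - 10574*1/(4*(57 + 3/4)**2))*49 = (-1821/1880 - 10574/(4*(231/4)**2))*49 = (-1821/1880 - 10574/(4*(53361/16)))*49 = (-1821/1880 - 10574/53361/4)*49 = (-1821/1880 - 10574*4/53361)*49 = (-1821/1880 - 42296/53361)*49 = -176686861/100318680*49 = -176686861/2047320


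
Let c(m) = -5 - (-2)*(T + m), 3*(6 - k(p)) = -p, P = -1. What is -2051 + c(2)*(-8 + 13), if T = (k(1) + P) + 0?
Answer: -6008/3 ≈ -2002.7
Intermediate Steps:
k(p) = 6 + p/3 (k(p) = 6 - (-1)*p/3 = 6 + p/3)
T = 16/3 (T = ((6 + (⅓)*1) - 1) + 0 = ((6 + ⅓) - 1) + 0 = (19/3 - 1) + 0 = 16/3 + 0 = 16/3 ≈ 5.3333)
c(m) = 17/3 + 2*m (c(m) = -5 - (-2)*(16/3 + m) = -5 - (-32/3 - 2*m) = -5 + (32/3 + 2*m) = 17/3 + 2*m)
-2051 + c(2)*(-8 + 13) = -2051 + (17/3 + 2*2)*(-8 + 13) = -2051 + (17/3 + 4)*5 = -2051 + (29/3)*5 = -2051 + 145/3 = -6008/3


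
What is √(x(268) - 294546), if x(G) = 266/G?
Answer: I*√5288850154/134 ≈ 542.72*I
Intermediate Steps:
√(x(268) - 294546) = √(266/268 - 294546) = √(266*(1/268) - 294546) = √(133/134 - 294546) = √(-39469031/134) = I*√5288850154/134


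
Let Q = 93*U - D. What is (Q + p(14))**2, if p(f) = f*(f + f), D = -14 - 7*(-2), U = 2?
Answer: 334084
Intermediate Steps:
D = 0 (D = -14 + 14 = 0)
p(f) = 2*f**2 (p(f) = f*(2*f) = 2*f**2)
Q = 186 (Q = 93*2 - 1*0 = 186 + 0 = 186)
(Q + p(14))**2 = (186 + 2*14**2)**2 = (186 + 2*196)**2 = (186 + 392)**2 = 578**2 = 334084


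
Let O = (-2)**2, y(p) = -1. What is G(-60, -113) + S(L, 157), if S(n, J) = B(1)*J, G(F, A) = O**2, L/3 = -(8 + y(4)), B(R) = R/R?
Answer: 173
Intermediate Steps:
B(R) = 1
O = 4
L = -21 (L = 3*(-(8 - 1)) = 3*(-1*7) = 3*(-7) = -21)
G(F, A) = 16 (G(F, A) = 4**2 = 16)
S(n, J) = J (S(n, J) = 1*J = J)
G(-60, -113) + S(L, 157) = 16 + 157 = 173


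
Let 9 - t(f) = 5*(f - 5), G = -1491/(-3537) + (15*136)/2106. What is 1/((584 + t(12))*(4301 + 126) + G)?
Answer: 45981/113585364869 ≈ 4.0481e-7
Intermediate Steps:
G = 63923/45981 (G = -1491*(-1/3537) + 2040*(1/2106) = 497/1179 + 340/351 = 63923/45981 ≈ 1.3902)
t(f) = 34 - 5*f (t(f) = 9 - 5*(f - 5) = 9 - 5*(-5 + f) = 9 - (-25 + 5*f) = 9 + (25 - 5*f) = 34 - 5*f)
1/((584 + t(12))*(4301 + 126) + G) = 1/((584 + (34 - 5*12))*(4301 + 126) + 63923/45981) = 1/((584 + (34 - 60))*4427 + 63923/45981) = 1/((584 - 26)*4427 + 63923/45981) = 1/(558*4427 + 63923/45981) = 1/(2470266 + 63923/45981) = 1/(113585364869/45981) = 45981/113585364869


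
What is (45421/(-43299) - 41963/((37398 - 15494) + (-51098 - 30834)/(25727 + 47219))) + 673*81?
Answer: 110911876745863795/2034705655422 ≈ 54510.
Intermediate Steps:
(45421/(-43299) - 41963/((37398 - 15494) + (-51098 - 30834)/(25727 + 47219))) + 673*81 = (45421*(-1/43299) - 41963/(21904 - 81932/72946)) + 54513 = (-45421/43299 - 41963/(21904 - 81932*1/72946)) + 54513 = (-45421/43299 - 41963/(21904 - 40966/36473)) + 54513 = (-45421/43299 - 41963/798863626/36473) + 54513 = (-45421/43299 - 41963*36473/798863626) + 54513 = (-45421/43299 - 1530516499/798863626) + 54513 = -6032648155691/2034705655422 + 54513 = 110911876745863795/2034705655422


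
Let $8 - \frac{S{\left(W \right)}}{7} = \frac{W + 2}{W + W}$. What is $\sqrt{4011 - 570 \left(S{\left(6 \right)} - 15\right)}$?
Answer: $i \sqrt{16699} \approx 129.22 i$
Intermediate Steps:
$S{\left(W \right)} = 56 - \frac{7 \left(2 + W\right)}{2 W}$ ($S{\left(W \right)} = 56 - 7 \frac{W + 2}{W + W} = 56 - 7 \frac{2 + W}{2 W} = 56 - \frac{7 \left(2 + W\right)}{2 W}$)
$\sqrt{4011 - 570 \left(S{\left(6 \right)} - 15\right)} = \sqrt{4011 - 570 \left(\left(\frac{105}{2} - \frac{7}{6}\right) - 15\right)} = \sqrt{4011 - 570 \left(\frac{154}{3} - 15\right)} = \sqrt{4011 - 20710} = \sqrt{-16699} = i \sqrt{16699}$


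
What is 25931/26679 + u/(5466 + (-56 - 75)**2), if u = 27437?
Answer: 1318732460/603665733 ≈ 2.1845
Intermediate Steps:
25931/26679 + u/(5466 + (-56 - 75)**2) = 25931/26679 + 27437/(5466 + (-56 - 75)**2) = 25931*(1/26679) + 27437/(5466 + (-131)**2) = 25931/26679 + 27437/(5466 + 17161) = 25931/26679 + 27437/22627 = 1318732460/603665733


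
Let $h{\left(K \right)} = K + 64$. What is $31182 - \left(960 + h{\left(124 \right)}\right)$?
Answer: $30034$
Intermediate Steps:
$h{\left(K \right)} = 64 + K$
$31182 - \left(960 + h{\left(124 \right)}\right) = 31182 - 1148 = 30034$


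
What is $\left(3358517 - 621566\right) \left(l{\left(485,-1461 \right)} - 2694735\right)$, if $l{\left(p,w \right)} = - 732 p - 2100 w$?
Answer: $50209366095$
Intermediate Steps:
$l{\left(p,w \right)} = - 2100 w - 732 p$
$\left(3358517 - 621566\right) \left(l{\left(485,-1461 \right)} - 2694735\right) = \left(3358517 - 621566\right) \left(\left(\left(-2100\right) \left(-1461\right) - 355020\right) - 2694735\right) = 2736951 \left(\left(3068100 - 355020\right) - 2694735\right) = 2736951 \left(2713080 - 2694735\right) = 2736951 \cdot 18345 = 50209366095$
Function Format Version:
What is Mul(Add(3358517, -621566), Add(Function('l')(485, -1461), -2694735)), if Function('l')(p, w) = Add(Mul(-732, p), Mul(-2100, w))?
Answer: 50209366095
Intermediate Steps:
Function('l')(p, w) = Add(Mul(-2100, w), Mul(-732, p))
Mul(Add(3358517, -621566), Add(Function('l')(485, -1461), -2694735)) = Mul(Add(3358517, -621566), Add(Add(Mul(-2100, -1461), Mul(-732, 485)), -2694735)) = Mul(2736951, Add(Add(3068100, -355020), -2694735)) = Mul(2736951, Add(2713080, -2694735)) = Mul(2736951, 18345) = 50209366095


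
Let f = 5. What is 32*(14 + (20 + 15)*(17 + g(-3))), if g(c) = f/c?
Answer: 52864/3 ≈ 17621.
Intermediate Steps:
g(c) = 5/c
32*(14 + (20 + 15)*(17 + g(-3))) = 32*(14 + (20 + 15)*(17 + 5/(-3))) = 32*(14 + 35*(17 + 5*(-1/3))) = 32*(14 + 35*(17 - 5/3)) = 32*(14 + 35*(46/3)) = 32*(14 + 1610/3) = 32*(1652/3) = 52864/3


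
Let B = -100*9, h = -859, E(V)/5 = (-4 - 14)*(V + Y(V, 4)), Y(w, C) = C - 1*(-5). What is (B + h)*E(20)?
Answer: 4590990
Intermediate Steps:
Y(w, C) = 5 + C (Y(w, C) = C + 5 = 5 + C)
E(V) = -810 - 90*V (E(V) = 5*((-4 - 14)*(V + (5 + 4))) = 5*(-18*(V + 9)) = 5*(-18*(9 + V)) = 5*(-162 - 18*V) = -810 - 90*V)
B = -900
(B + h)*E(20) = (-900 - 859)*(-810 - 90*20) = -1759*(-810 - 1800) = -1759*(-2610) = 4590990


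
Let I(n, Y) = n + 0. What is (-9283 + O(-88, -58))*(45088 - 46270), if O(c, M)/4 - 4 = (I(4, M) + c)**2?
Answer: -22407174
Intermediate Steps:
I(n, Y) = n
O(c, M) = 16 + 4*(4 + c)**2
(-9283 + O(-88, -58))*(45088 - 46270) = (-9283 + (16 + 4*(4 - 88)**2))*(45088 - 46270) = (-9283 + (16 + 4*(-84)**2))*(-1182) = (-9283 + (16 + 4*7056))*(-1182) = (-9283 + (16 + 28224))*(-1182) = (-9283 + 28240)*(-1182) = 18957*(-1182) = -22407174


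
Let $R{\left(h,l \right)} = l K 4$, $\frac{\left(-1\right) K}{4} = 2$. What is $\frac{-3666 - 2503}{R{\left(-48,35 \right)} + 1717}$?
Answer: $- \frac{31}{3} \approx -10.333$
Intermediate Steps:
$K = -8$ ($K = \left(-4\right) 2 = -8$)
$R{\left(h,l \right)} = - 32 l$ ($R{\left(h,l \right)} = l \left(-8\right) 4 = - 8 l 4 = - 32 l$)
$\frac{-3666 - 2503}{R{\left(-48,35 \right)} + 1717} = \frac{-3666 - 2503}{\left(-32\right) 35 + 1717} = - \frac{6169}{-1120 + 1717} = - \frac{6169}{597} = \left(-6169\right) \frac{1}{597} = - \frac{31}{3}$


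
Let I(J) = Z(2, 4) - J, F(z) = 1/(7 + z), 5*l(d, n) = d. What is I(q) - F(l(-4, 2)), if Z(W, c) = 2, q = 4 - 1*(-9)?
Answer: -346/31 ≈ -11.161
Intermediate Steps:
l(d, n) = d/5
q = 13 (q = 4 + 9 = 13)
I(J) = 2 - J
I(q) - F(l(-4, 2)) = (2 - 1*13) - 1/(7 + (1/5)*(-4)) = (2 - 13) - 1/(7 - 4/5) = -11 - 1/31/5 = -11 - 1*5/31 = -11 - 5/31 = -346/31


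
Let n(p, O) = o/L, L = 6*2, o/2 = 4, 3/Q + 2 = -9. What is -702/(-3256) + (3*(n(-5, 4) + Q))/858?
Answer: 11657/53724 ≈ 0.21698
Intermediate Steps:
Q = -3/11 (Q = 3/(-2 - 9) = 3/(-11) = 3*(-1/11) = -3/11 ≈ -0.27273)
o = 8 (o = 2*4 = 8)
L = 12
n(p, O) = 2/3 (n(p, O) = 8/12 = 8*(1/12) = 2/3)
-702/(-3256) + (3*(n(-5, 4) + Q))/858 = -702/(-3256) + (3*(2/3 - 3/11))/858 = -702*(-1/3256) + (3*(13/33))*(1/858) = 351/1628 + (13/11)*(1/858) = 351/1628 + 1/726 = 11657/53724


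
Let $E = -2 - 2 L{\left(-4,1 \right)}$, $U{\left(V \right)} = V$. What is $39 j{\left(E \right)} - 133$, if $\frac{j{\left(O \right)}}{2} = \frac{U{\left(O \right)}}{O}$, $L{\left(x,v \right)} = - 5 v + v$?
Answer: $-55$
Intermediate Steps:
$L{\left(x,v \right)} = - 4 v$
$E = 6$ ($E = -2 - 2 \left(\left(-4\right) 1\right) = -2 - -8 = -2 + 8 = 6$)
$j{\left(O \right)} = 2$ ($j{\left(O \right)} = 2 \frac{O}{O} = 2 \cdot 1 = 2$)
$39 j{\left(E \right)} - 133 = 39 \cdot 2 - 133 = 78 - 133 = -55$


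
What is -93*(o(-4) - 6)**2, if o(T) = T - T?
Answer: -3348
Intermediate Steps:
o(T) = 0
-93*(o(-4) - 6)**2 = -93*(0 - 6)**2 = -93*(-6)**2 = -93*36 = -3348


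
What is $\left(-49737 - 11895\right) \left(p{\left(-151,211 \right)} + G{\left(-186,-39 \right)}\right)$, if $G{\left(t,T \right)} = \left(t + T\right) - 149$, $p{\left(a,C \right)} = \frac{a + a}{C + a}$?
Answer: $\frac{116802912}{5} \approx 2.3361 \cdot 10^{7}$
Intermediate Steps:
$p{\left(a,C \right)} = \frac{2 a}{C + a}$
$G{\left(t,T \right)} = -149 + T + t$ ($G{\left(t,T \right)} = \left(T + t\right) - 149 = -149 + T + t$)
$\left(-49737 - 11895\right) \left(p{\left(-151,211 \right)} + G{\left(-186,-39 \right)}\right) = \left(-49737 - 11895\right) \left(2 \left(-151\right) \frac{1}{211 - 151} - 374\right) = - 61632 \left(2 \left(-151\right) \frac{1}{60} - 374\right) = - 61632 \left(- \frac{151}{30} - 374\right) = \left(-61632\right) \left(- \frac{11371}{30}\right) = \frac{116802912}{5}$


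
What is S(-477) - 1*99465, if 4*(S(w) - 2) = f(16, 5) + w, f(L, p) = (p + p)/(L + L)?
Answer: -6373259/64 ≈ -99582.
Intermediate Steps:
f(L, p) = p/L (f(L, p) = (2*p)/((2*L)) = (2*p)*(1/(2*L)) = p/L)
S(w) = 133/64 + w/4 (S(w) = 2 + (5/16 + w)/4 = 2 + (5/64 + w/4) = 133/64 + w/4)
S(-477) - 1*99465 = (133/64 + (¼)*(-477)) - 1*99465 = (133/64 - 477/4) - 99465 = -7499/64 - 99465 = -6373259/64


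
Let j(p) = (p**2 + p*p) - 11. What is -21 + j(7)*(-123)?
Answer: -10722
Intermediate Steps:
j(p) = -11 + 2*p**2 (j(p) = (p**2 + p**2) - 11 = 2*p**2 - 11 = -11 + 2*p**2)
-21 + j(7)*(-123) = -21 + (-11 + 2*7**2)*(-123) = -21 + (-11 + 2*49)*(-123) = -21 + (-11 + 98)*(-123) = -21 + 87*(-123) = -21 - 10701 = -10722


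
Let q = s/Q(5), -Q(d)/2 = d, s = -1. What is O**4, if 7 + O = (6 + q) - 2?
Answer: 707281/10000 ≈ 70.728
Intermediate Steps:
Q(d) = -2*d
q = 1/10 (q = -1/((-2*5)) = -1/(-10) = -1*(-1/10) = 1/10 ≈ 0.10000)
O = -29/10 (O = -7 + ((6 + 1/10) - 2) = -7 + (61/10 - 2) = -7 + 41/10 = -29/10 ≈ -2.9000)
O**4 = (-29/10)**4 = 707281/10000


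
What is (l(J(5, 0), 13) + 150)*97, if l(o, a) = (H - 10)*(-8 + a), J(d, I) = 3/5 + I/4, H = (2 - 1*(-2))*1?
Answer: 11640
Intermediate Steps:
H = 4 (H = (2 + 2)*1 = 4*1 = 4)
J(d, I) = ⅗ + I/4 (J(d, I) = 3*(⅕) + I*(¼) = ⅗ + I/4)
l(o, a) = 48 - 6*a (l(o, a) = (4 - 10)*(-8 + a) = -6*(-8 + a) = 48 - 6*a)
(l(J(5, 0), 13) + 150)*97 = ((48 - 6*13) + 150)*97 = ((48 - 78) + 150)*97 = (-30 + 150)*97 = 120*97 = 11640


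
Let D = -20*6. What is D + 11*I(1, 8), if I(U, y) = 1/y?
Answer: -949/8 ≈ -118.63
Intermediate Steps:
D = -120
D + 11*I(1, 8) = -120 + 11/8 = -949/8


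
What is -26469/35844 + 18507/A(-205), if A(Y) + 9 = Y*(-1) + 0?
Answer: 27424041/292726 ≈ 93.685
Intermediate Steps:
A(Y) = -9 - Y (A(Y) = -9 + (Y*(-1) + 0) = -9 + (-Y + 0) = -9 - Y)
-26469/35844 + 18507/A(-205) = -26469/35844 + 18507/(-9 - 1*(-205)) = -26469*1/35844 + 18507/(-9 + 205) = -8823/11948 + 18507/196 = 27424041/292726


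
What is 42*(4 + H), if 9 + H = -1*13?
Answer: -756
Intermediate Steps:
H = -22 (H = -9 - 1*13 = -9 - 13 = -22)
42*(4 + H) = 42*(4 - 22) = 42*(-18) = -756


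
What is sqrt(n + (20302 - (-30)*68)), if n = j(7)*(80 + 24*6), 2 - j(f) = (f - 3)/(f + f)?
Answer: sqrt(22726) ≈ 150.75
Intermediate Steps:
j(f) = 2 - (-3 + f)/(2*f) (j(f) = 2 - (f - 3)/(f + f) = 2 - (-3 + f)/(2*f))
n = 384 (n = ((3/2)*(1 + 7)/7)*(80 + 24*6) = ((3/2)*(1/7)*8)*(80 + 144) = (12/7)*224 = 384)
sqrt(n + (20302 - (-30)*68)) = sqrt(384 + (20302 - (-30)*68)) = sqrt(384 + (20302 - 1*(-2040))) = sqrt(384 + (20302 + 2040)) = sqrt(384 + 22342) = sqrt(22726)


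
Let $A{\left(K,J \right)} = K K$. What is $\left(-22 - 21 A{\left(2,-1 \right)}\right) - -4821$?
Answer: $4715$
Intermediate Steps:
$A{\left(K,J \right)} = K^{2}$
$\left(-22 - 21 A{\left(2,-1 \right)}\right) - -4821 = \left(-22 - 21 \cdot 2^{2}\right) - -4821 = \left(-22 - 84\right) + 4821 = -106 + 4821 = 4715$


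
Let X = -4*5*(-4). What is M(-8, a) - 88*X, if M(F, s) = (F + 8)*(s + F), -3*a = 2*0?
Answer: -7040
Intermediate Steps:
X = 80 (X = -20*(-4) = 80)
a = 0 (a = -2*0/3 = -⅓*0 = 0)
M(F, s) = (8 + F)*(F + s)
M(-8, a) - 88*X = ((-8)² + 8*(-8) + 8*0 - 8*0) - 88*80 = (64 - 64 + 0 + 0) - 7040 = 0 - 7040 = -7040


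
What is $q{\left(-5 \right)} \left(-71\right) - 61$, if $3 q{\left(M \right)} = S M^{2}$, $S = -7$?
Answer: $\frac{12242}{3} \approx 4080.7$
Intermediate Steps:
$q{\left(M \right)} = - \frac{7 M^{2}}{3}$ ($q{\left(M \right)} = \frac{\left(-7\right) M^{2}}{3} = - \frac{7 M^{2}}{3}$)
$q{\left(-5 \right)} \left(-71\right) - 61 = - \frac{7 \left(-5\right)^{2}}{3} \left(-71\right) - 61 = \left(- \frac{7}{3}\right) 25 \left(-71\right) - 61 = \left(- \frac{175}{3}\right) \left(-71\right) - 61 = \frac{12425}{3} - 61 = \frac{12242}{3}$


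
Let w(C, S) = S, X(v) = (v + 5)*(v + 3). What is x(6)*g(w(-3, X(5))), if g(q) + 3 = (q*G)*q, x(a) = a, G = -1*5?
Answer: -192018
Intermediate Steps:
X(v) = (3 + v)*(5 + v) (X(v) = (5 + v)*(3 + v) = (3 + v)*(5 + v))
G = -5
g(q) = -3 - 5*q² (g(q) = -3 + (q*(-5))*q = -3 + (-5*q)*q = -3 - 5*q²)
x(6)*g(w(-3, X(5))) = 6*(-3 - 5*(15 + 5² + 8*5)²) = 6*(-3 - 5*(15 + 25 + 40)²) = 6*(-3 - 5*80²) = 6*(-3 - 5*6400) = 6*(-3 - 32000) = 6*(-32003) = -192018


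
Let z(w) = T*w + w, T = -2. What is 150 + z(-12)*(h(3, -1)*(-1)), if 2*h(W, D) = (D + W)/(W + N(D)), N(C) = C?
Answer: 144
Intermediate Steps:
z(w) = -w (z(w) = -2*w + w = -w)
h(W, D) = ½ (h(W, D) = ((D + W)/(W + D))/2 = ((D + W)/(D + W))/2 = (½)*1 = ½)
150 + z(-12)*(h(3, -1)*(-1)) = 150 + (-1*(-12))*((½)*(-1)) = 150 + 12*(-½) = 150 - 6 = 144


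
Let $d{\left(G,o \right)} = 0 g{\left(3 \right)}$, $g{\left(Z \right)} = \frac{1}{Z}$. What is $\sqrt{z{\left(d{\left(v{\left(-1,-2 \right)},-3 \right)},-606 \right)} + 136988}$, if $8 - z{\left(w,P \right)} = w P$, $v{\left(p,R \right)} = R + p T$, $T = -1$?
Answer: $2 \sqrt{34249} \approx 370.13$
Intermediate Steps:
$v{\left(p,R \right)} = R - p$ ($v{\left(p,R \right)} = R + p \left(-1\right) = R - p$)
$d{\left(G,o \right)} = 0$ ($d{\left(G,o \right)} = \frac{0}{3} = 0 \cdot \frac{1}{3} = 0$)
$z{\left(w,P \right)} = 8 - P w$ ($z{\left(w,P \right)} = 8 - w P = 8 - P w$)
$\sqrt{z{\left(d{\left(v{\left(-1,-2 \right)},-3 \right)},-606 \right)} + 136988} = \sqrt{\left(8 - \left(-606\right) 0\right) + 136988} = \sqrt{\left(8 + 0\right) + 136988} = \sqrt{8 + 136988} = \sqrt{136996} = 2 \sqrt{34249}$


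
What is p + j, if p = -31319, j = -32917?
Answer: -64236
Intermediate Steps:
p + j = -31319 - 32917 = -64236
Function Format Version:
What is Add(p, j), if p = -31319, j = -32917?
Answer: -64236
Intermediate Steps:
Add(p, j) = Add(-31319, -32917) = -64236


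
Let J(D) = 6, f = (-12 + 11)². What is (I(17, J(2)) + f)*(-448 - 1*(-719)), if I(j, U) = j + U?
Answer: 6504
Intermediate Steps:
f = 1 (f = (-1)² = 1)
I(j, U) = U + j
(I(17, J(2)) + f)*(-448 - 1*(-719)) = ((6 + 17) + 1)*(-448 - 1*(-719)) = (23 + 1)*(-448 + 719) = 24*271 = 6504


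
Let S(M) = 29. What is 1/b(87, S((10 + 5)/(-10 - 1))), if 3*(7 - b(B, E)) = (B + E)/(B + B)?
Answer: 9/61 ≈ 0.14754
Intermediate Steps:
b(B, E) = 7 - (B + E)/(6*B) (b(B, E) = 7 - (B + E)/(3*(B + B)) = 7 - (B + E)/(3*(2*B)) = 7 - (B + E)*1/(2*B)/3 = 7 - (B + E)/(6*B))
1/b(87, S((10 + 5)/(-10 - 1))) = 1/((1/6)*(-1*29 + 41*87)/87) = 1/((1/6)*(1/87)*(-29 + 3567)) = 1/((1/6)*(1/87)*3538) = 1/(61/9) = 9/61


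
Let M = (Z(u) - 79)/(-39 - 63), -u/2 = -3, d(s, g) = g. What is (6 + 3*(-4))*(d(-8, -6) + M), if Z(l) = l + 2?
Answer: 541/17 ≈ 31.824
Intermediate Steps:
u = 6 (u = -2*(-3) = 6)
Z(l) = 2 + l
M = 71/102 (M = ((2 + 6) - 79)/(-39 - 63) = (8 - 79)/(-102) = -71*(-1/102) = 71/102 ≈ 0.69608)
(6 + 3*(-4))*(d(-8, -6) + M) = (6 + 3*(-4))*(-6 + 71/102) = (6 - 12)*(-541/102) = -6*(-541/102) = 541/17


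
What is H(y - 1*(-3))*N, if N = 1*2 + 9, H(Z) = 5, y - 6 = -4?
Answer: 55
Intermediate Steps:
y = 2 (y = 6 - 4 = 2)
N = 11 (N = 2 + 9 = 11)
H(y - 1*(-3))*N = 5*11 = 55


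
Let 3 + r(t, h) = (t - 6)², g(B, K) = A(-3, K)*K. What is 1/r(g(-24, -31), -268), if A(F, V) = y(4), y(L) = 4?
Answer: 1/16897 ≈ 5.9182e-5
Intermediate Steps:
A(F, V) = 4
g(B, K) = 4*K
r(t, h) = -3 + (-6 + t)² (r(t, h) = -3 + (t - 6)² = -3 + (-6 + t)²)
1/r(g(-24, -31), -268) = 1/(-3 + (-6 + 4*(-31))²) = 1/(-3 + (-6 - 124)²) = 1/(-3 + (-130)²) = 1/(-3 + 16900) = 1/16897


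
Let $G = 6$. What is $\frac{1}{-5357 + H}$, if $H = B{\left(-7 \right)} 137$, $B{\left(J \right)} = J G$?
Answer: $- \frac{1}{11111} \approx -9.0001 \cdot 10^{-5}$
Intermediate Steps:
$B{\left(J \right)} = 6 J$ ($B{\left(J \right)} = J 6 = 6 J$)
$H = -5754$ ($H = 6 \left(-7\right) 137 = \left(-42\right) 137 = -5754$)
$\frac{1}{-5357 + H} = \frac{1}{-5357 - 5754} = \frac{1}{-11111} = - \frac{1}{11111}$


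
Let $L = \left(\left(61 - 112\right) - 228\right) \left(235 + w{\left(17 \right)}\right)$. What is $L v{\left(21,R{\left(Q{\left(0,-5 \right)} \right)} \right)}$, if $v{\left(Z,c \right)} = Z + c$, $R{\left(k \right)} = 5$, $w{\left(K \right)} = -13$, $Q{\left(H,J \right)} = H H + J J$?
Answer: $-1610388$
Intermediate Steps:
$Q{\left(H,J \right)} = H^{2} + J^{2}$
$L = -61938$ ($L = \left(\left(61 - 112\right) - 228\right) \left(235 - 13\right) = \left(-51 - 228\right) 222 = \left(-279\right) 222 = -61938$)
$L v{\left(21,R{\left(Q{\left(0,-5 \right)} \right)} \right)} = - 61938 \left(21 + 5\right) = \left(-61938\right) 26 = -1610388$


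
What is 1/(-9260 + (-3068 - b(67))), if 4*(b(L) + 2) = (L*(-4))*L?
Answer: -1/7837 ≈ -0.00012760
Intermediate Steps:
b(L) = -2 - L² (b(L) = -2 + ((L*(-4))*L)/4 = -2 + ((-4*L)*L)/4 = -2 + (-4*L²)/4 = -2 - L²)
1/(-9260 + (-3068 - b(67))) = 1/(-9260 + (-3068 - (-2 - 1*67²))) = 1/(-9260 + (-3068 - (-2 - 1*4489))) = 1/(-9260 + (-3068 - (-2 - 4489))) = 1/(-9260 + (-3068 - 1*(-4491))) = 1/(-9260 + (-3068 + 4491)) = 1/(-9260 + 1423) = 1/(-7837) = -1/7837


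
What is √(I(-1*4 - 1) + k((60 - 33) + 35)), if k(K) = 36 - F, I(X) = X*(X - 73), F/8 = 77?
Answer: I*√190 ≈ 13.784*I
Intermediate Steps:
F = 616 (F = 8*77 = 616)
I(X) = X*(-73 + X)
k(K) = -580 (k(K) = 36 - 1*616 = 36 - 616 = -580)
√(I(-1*4 - 1) + k((60 - 33) + 35)) = √((-1*4 - 1)*(-73 + (-1*4 - 1)) - 580) = √((-4 - 1)*(-73 + (-4 - 1)) - 580) = √(-5*(-73 - 5) - 580) = √(-5*(-78) - 580) = √(390 - 580) = √(-190) = I*√190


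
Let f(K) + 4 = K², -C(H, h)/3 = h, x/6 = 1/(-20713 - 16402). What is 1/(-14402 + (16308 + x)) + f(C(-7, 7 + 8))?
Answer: 142967969979/70741184 ≈ 2021.0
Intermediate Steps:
x = -6/37115 (x = 6/(-20713 - 16402) = 6/(-37115) = 6*(-1/37115) = -6/37115 ≈ -0.00016166)
C(H, h) = -3*h
f(K) = -4 + K²
1/(-14402 + (16308 + x)) + f(C(-7, 7 + 8)) = 1/(-14402 + (16308 - 6/37115)) + (-4 + (-3*(7 + 8))²) = 1/(-14402 + 605271414/37115) + (-4 + (-3*15)²) = 1/(70741184/37115) + (-4 + (-45)²) = 37115/70741184 + (-4 + 2025) = 37115/70741184 + 2021 = 142967969979/70741184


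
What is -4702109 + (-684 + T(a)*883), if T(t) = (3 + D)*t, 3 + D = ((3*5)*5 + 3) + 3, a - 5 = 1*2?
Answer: -4202132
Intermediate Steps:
a = 7 (a = 5 + 1*2 = 5 + 2 = 7)
D = 78 (D = -3 + (((3*5)*5 + 3) + 3) = -3 + ((15*5 + 3) + 3) = -3 + ((75 + 3) + 3) = -3 + (78 + 3) = -3 + 81 = 78)
T(t) = 81*t (T(t) = (3 + 78)*t = 81*t)
-4702109 + (-684 + T(a)*883) = -4702109 + (-684 + (81*7)*883) = -4702109 + (-684 + 567*883) = -4702109 + (-684 + 500661) = -4702109 + 499977 = -4202132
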